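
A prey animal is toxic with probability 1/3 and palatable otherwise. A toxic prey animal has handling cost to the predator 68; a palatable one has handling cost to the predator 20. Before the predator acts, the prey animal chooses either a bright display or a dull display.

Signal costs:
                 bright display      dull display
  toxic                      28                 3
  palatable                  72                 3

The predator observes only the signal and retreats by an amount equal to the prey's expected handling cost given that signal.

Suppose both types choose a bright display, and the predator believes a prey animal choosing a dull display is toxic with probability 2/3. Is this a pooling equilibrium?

No

At the pooled signal (bright display) the predator holds the prior 1/3 and pays 1/3·68 + 2/3·20 = 36. Off-path (dull display) belief 2/3 gives 2/3·68 + 1/3·20 = 52.
Toxic: bright display gives 36 − 28 = 8; dull display gives 52 − 3 = 49. Deviates. ✗
Palatable: bright display gives 36 − 72 = -36; dull display gives 52 − 3 = 49. Deviates. ✗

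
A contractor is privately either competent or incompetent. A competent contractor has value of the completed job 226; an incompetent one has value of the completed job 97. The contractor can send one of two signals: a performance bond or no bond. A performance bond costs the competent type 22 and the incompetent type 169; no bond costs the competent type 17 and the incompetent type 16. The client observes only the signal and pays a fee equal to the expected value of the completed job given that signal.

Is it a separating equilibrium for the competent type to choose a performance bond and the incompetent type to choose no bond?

Yes

Under separation the client infers type exactly: bond → competent (pays 226), no bond → incompetent (pays 97).
Competent: bond gives 226 − 22 = 204; no bond gives 97 − 17 = 80. No deviation. ✓
Incompetent: no bond gives 97 − 16 = 81; bond gives 226 − 169 = 57. No deviation. ✓
Both incentive constraints hold.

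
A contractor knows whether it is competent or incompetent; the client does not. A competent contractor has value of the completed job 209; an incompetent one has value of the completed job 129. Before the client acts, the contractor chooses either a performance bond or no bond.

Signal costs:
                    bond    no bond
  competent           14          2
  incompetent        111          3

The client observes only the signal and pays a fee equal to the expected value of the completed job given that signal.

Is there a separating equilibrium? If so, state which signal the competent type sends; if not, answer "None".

Try competent → bond, incompetent → no bond:
  Under separation the client infers type exactly: bond → competent (pays 209), no bond → incompetent (pays 129).
  Competent: bond gives 209 − 14 = 195; no bond gives 129 − 2 = 127. No deviation. ✓
  Incompetent: no bond gives 129 − 3 = 126; bond gives 209 − 111 = 98. No deviation. ✓
Both hold — the competent type sends bond.

bond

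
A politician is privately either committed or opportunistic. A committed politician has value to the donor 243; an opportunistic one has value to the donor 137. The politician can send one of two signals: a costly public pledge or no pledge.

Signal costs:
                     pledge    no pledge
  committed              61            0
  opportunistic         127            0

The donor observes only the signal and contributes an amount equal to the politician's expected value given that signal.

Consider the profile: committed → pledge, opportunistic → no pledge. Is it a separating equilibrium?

If types separate, pledge earns payment 243 and no pledge earns 137.
Committed: pledge gives 243 − 61 = 182; no pledge gives 137 − 0 = 137. No deviation. ✓
Opportunistic: no pledge gives 137 − 0 = 137; pledge gives 243 − 127 = 116. No deviation. ✓
Both incentive constraints hold.

Yes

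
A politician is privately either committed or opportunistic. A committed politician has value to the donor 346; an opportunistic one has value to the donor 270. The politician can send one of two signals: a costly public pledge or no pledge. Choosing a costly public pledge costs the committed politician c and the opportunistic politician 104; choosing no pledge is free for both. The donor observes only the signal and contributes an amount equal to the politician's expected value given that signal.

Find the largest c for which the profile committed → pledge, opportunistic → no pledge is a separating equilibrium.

Under separation: pledge → committed (pays 346); no pledge → opportunistic (pays 270).
Opportunistic: 270 − 0 = 270 ≥ 346 − 104 = 242. Holds regardless of c. ✓
Committed: 346 − c ≥ 270 − 0, so c ≤ 346 − 270 = 76.

76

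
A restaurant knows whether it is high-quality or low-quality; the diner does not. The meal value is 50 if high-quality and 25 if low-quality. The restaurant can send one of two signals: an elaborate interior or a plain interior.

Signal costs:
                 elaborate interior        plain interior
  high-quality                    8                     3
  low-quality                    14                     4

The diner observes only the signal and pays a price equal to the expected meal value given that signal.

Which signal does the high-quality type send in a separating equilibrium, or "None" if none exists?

None

Try high-quality → elaborate interior, low-quality → plain interior:
  Under separation the diner infers type exactly: elaborate interior → high-quality (pays 50), plain interior → low-quality (pays 25).
  High-quality: elaborate interior gives 50 − 8 = 42; plain interior gives 25 − 3 = 22. No deviation. ✓
  Low-quality: plain interior gives 25 − 4 = 21; elaborate interior gives 50 − 14 = 36. Would deviate. ✗
Try high-quality → plain interior, low-quality → elaborate interior:
  Under separation the diner infers type exactly: plain interior → high-quality (pays 50), elaborate interior → low-quality (pays 25).
  High-quality: plain interior gives 50 − 3 = 47; elaborate interior gives 25 − 8 = 17. No deviation. ✓
  Low-quality: elaborate interior gives 25 − 14 = 11; plain interior gives 50 − 4 = 46. Would deviate. ✗
Neither assignment is incentive-compatible.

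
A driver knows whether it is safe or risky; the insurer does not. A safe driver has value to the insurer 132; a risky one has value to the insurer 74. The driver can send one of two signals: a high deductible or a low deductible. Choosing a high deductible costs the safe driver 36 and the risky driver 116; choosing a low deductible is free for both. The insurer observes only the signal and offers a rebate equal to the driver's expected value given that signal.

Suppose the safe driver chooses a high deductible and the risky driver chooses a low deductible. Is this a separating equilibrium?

If types separate, high deductible earns payment 132 and low deductible earns 74.
Safe: high deductible gives 132 − 36 = 96; low deductible gives 74 − 0 = 74. No deviation. ✓
Risky: low deductible gives 74 − 0 = 74; high deductible gives 132 − 116 = 16. No deviation. ✓
Both incentive constraints hold.

Yes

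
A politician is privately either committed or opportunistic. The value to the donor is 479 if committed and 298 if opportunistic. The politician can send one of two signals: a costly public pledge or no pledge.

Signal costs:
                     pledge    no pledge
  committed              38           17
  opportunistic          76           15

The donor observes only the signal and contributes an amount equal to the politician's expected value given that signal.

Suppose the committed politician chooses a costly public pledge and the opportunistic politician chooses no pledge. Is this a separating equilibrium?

No

If types separate, pledge earns payment 479 and no pledge earns 298.
Committed: pledge gives 479 − 38 = 441; no pledge gives 298 − 17 = 281. No deviation. ✓
Opportunistic: no pledge gives 298 − 15 = 283; pledge gives 479 − 76 = 403. Would deviate. ✗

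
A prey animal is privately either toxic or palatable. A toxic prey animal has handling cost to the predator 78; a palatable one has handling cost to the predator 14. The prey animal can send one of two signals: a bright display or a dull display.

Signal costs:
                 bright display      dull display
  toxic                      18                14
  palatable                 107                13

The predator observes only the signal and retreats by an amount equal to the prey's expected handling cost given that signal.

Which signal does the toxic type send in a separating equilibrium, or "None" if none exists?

bright display

Try toxic → bright display, palatable → dull display:
  If types separate, bright display earns payment 78 and dull display earns 14.
  Toxic: bright display gives 78 − 18 = 60; dull display gives 14 − 14 = 0. No deviation. ✓
  Palatable: dull display gives 14 − 13 = 1; bright display gives 78 − 107 = -29. No deviation. ✓
Both hold — the toxic type sends bright display.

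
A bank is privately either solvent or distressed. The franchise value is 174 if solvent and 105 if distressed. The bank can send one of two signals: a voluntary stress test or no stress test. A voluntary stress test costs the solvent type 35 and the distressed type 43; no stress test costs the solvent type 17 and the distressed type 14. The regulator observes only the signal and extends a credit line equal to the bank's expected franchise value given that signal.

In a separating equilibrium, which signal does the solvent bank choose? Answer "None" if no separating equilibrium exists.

None

Try solvent → stress test, distressed → no stress test:
  If types separate, stress test earns payment 174 and no stress test earns 105.
  Solvent: stress test gives 174 − 35 = 139; no stress test gives 105 − 17 = 88. No deviation. ✓
  Distressed: no stress test gives 105 − 14 = 91; stress test gives 174 − 43 = 131. Would deviate. ✗
Try solvent → no stress test, distressed → stress test:
  If types separate, no stress test earns payment 174 and stress test earns 105.
  Solvent: no stress test gives 174 − 17 = 157; stress test gives 105 − 35 = 70. No deviation. ✓
  Distressed: stress test gives 105 − 43 = 62; no stress test gives 174 − 14 = 160. Would deviate. ✗
Neither assignment is incentive-compatible.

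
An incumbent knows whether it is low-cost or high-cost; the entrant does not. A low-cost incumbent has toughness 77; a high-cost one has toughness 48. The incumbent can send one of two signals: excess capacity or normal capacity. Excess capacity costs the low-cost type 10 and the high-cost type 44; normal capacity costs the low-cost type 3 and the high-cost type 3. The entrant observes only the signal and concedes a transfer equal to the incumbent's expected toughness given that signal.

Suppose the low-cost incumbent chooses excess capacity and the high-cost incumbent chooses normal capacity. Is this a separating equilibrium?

If types separate, excess capacity earns payment 77 and normal capacity earns 48.
Low-cost: excess capacity gives 77 − 10 = 67; normal capacity gives 48 − 3 = 45. No deviation. ✓
High-cost: normal capacity gives 48 − 3 = 45; excess capacity gives 77 − 44 = 33. No deviation. ✓
Both incentive constraints hold.

Yes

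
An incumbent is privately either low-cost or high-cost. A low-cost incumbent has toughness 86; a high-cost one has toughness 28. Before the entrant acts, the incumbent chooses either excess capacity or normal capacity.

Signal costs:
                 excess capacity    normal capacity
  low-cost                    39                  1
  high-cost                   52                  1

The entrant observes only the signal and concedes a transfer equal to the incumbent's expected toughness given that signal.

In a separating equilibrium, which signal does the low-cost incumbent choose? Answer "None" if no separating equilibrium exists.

None

Try low-cost → excess capacity, high-cost → normal capacity:
  Under separation the entrant infers type exactly: excess capacity → low-cost (pays 86), normal capacity → high-cost (pays 28).
  Low-cost: excess capacity gives 86 − 39 = 47; normal capacity gives 28 − 1 = 27. No deviation. ✓
  High-cost: normal capacity gives 28 − 1 = 27; excess capacity gives 86 − 52 = 34. Would deviate. ✗
Try low-cost → normal capacity, high-cost → excess capacity:
  Under separation the entrant infers type exactly: normal capacity → low-cost (pays 86), excess capacity → high-cost (pays 28).
  Low-cost: normal capacity gives 86 − 1 = 85; excess capacity gives 28 − 39 = -11. No deviation. ✓
  High-cost: excess capacity gives 28 − 52 = -24; normal capacity gives 86 − 1 = 85. Would deviate. ✗
Neither assignment is incentive-compatible.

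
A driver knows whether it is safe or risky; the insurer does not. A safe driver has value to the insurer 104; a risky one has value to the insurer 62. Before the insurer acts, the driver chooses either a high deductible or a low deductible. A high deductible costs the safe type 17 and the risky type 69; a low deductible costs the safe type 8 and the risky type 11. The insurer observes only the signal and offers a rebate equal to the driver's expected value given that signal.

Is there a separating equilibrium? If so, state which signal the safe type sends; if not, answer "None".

Try safe → high deductible, risky → low deductible:
  If types separate, high deductible earns payment 104 and low deductible earns 62.
  Safe: high deductible gives 104 − 17 = 87; low deductible gives 62 − 8 = 54. No deviation. ✓
  Risky: low deductible gives 62 − 11 = 51; high deductible gives 104 − 69 = 35. No deviation. ✓
Both hold — the safe type sends high deductible.

high deductible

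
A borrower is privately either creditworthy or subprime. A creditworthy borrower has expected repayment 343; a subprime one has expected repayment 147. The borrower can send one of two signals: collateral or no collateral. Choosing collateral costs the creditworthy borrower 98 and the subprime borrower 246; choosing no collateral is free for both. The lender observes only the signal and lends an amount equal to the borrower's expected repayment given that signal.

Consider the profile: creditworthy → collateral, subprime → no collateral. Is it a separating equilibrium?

If types separate, collateral earns payment 343 and no collateral earns 147.
Creditworthy: collateral gives 343 − 98 = 245; no collateral gives 147 − 0 = 147. No deviation. ✓
Subprime: no collateral gives 147 − 0 = 147; collateral gives 343 − 246 = 97. No deviation. ✓
Both incentive constraints hold.

Yes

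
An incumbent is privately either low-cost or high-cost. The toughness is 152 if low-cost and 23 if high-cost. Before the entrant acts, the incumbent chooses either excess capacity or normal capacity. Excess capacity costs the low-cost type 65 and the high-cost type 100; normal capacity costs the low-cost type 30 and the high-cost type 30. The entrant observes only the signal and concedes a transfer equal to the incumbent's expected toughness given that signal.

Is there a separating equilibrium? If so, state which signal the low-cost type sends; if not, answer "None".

Try low-cost → excess capacity, high-cost → normal capacity:
  If types separate, excess capacity earns payment 152 and normal capacity earns 23.
  Low-cost: excess capacity gives 152 − 65 = 87; normal capacity gives 23 − 30 = -7. No deviation. ✓
  High-cost: normal capacity gives 23 − 30 = -7; excess capacity gives 152 − 100 = 52. Would deviate. ✗
Try low-cost → normal capacity, high-cost → excess capacity:
  If types separate, normal capacity earns payment 152 and excess capacity earns 23.
  Low-cost: normal capacity gives 152 − 30 = 122; excess capacity gives 23 − 65 = -42. No deviation. ✓
  High-cost: excess capacity gives 23 − 100 = -77; normal capacity gives 152 − 30 = 122. Would deviate. ✗
Neither assignment is incentive-compatible.

None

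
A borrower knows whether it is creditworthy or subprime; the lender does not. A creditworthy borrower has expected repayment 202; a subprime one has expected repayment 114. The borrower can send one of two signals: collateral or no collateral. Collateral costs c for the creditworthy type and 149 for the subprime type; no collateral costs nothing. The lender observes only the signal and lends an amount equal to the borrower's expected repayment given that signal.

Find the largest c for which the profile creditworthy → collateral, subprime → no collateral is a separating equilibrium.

Under separation: collateral → creditworthy (pays 202); no collateral → subprime (pays 114).
Subprime: 114 − 0 = 114 ≥ 202 − 149 = 53. Holds regardless of c. ✓
Creditworthy: 202 − c ≥ 114 − 0, so c ≤ 202 − 114 = 88.

88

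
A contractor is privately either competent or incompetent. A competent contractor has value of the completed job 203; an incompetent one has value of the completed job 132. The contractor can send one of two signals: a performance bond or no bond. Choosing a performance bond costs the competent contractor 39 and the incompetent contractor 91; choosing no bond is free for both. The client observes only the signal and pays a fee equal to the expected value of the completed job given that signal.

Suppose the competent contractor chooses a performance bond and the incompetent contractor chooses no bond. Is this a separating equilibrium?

Under separation the client infers type exactly: bond → competent (pays 203), no bond → incompetent (pays 132).
Competent: bond gives 203 − 39 = 164; no bond gives 132 − 0 = 132. No deviation. ✓
Incompetent: no bond gives 132 − 0 = 132; bond gives 203 − 91 = 112. No deviation. ✓
Neither type gains from mimicking the other.

Yes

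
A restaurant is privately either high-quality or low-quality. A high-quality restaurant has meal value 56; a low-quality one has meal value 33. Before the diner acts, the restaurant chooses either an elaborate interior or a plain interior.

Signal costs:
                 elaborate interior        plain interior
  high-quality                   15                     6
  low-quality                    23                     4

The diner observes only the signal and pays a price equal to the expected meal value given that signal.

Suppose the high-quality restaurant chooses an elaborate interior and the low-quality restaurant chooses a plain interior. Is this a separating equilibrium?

No

If types separate, elaborate interior earns payment 56 and plain interior earns 33.
High-quality: elaborate interior gives 56 − 15 = 41; plain interior gives 33 − 6 = 27. No deviation. ✓
Low-quality: plain interior gives 33 − 4 = 29; elaborate interior gives 56 − 23 = 33. Would deviate. ✗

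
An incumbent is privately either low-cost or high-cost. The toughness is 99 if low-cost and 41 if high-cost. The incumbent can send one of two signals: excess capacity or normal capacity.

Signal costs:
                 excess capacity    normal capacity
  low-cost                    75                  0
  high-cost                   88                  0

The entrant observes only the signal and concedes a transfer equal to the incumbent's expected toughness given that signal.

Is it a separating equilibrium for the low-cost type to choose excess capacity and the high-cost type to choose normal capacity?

No

If types separate, excess capacity earns payment 99 and normal capacity earns 41.
Low-cost: excess capacity gives 99 − 75 = 24; normal capacity gives 41 − 0 = 41. Would deviate. ✗
High-cost: normal capacity gives 41 − 0 = 41; excess capacity gives 99 − 88 = 11. No deviation. ✓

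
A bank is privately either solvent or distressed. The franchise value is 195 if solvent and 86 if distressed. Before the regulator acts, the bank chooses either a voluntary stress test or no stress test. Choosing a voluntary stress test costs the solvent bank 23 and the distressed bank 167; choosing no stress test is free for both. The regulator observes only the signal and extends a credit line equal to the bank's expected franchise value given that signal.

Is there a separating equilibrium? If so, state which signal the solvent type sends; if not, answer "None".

stress test

Try solvent → stress test, distressed → no stress test:
  If types separate, stress test earns payment 195 and no stress test earns 86.
  Solvent: stress test gives 195 − 23 = 172; no stress test gives 86 − 0 = 86. No deviation. ✓
  Distressed: no stress test gives 86 − 0 = 86; stress test gives 195 − 167 = 28. No deviation. ✓
Both hold — the solvent type sends stress test.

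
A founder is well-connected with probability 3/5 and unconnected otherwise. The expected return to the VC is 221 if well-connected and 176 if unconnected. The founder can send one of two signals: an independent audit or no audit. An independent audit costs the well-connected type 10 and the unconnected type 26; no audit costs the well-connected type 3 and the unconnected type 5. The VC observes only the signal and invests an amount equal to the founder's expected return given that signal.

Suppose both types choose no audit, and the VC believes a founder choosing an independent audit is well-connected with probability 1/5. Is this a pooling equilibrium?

On the equilibrium path (no audit) the VC holds the prior 3/5 and pays 3/5·221 + 2/5·176 = 203. Off-path (audit) belief 1/5 gives 1/5·221 + 4/5·176 = 185.
Well-connected: no audit gives 203 − 3 = 200; audit gives 185 − 10 = 175. Stays. ✓
Unconnected: no audit gives 203 − 5 = 198; audit gives 185 − 26 = 159. Stays. ✓
Beliefs are Bayes-consistent on-path and both types best-respond.

Yes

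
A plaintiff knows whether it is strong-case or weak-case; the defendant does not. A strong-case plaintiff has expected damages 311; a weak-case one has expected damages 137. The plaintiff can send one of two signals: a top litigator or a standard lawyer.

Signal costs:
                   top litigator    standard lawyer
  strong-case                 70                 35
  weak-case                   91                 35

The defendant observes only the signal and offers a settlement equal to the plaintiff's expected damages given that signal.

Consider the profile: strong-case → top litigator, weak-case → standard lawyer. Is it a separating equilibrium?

No

Under separation the defendant infers type exactly: top litigator → strong-case (pays 311), standard lawyer → weak-case (pays 137).
Strong-case: top litigator gives 311 − 70 = 241; standard lawyer gives 137 − 35 = 102. No deviation. ✓
Weak-case: standard lawyer gives 137 − 35 = 102; top litigator gives 311 − 91 = 220. Would deviate. ✗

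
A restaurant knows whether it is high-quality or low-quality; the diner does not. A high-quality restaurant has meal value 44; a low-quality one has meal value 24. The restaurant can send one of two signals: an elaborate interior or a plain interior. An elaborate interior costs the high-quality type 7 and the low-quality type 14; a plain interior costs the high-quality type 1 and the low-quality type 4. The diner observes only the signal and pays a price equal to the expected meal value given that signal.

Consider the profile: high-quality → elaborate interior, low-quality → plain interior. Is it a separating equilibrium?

Under separation the diner infers type exactly: elaborate interior → high-quality (pays 44), plain interior → low-quality (pays 24).
High-quality: elaborate interior gives 44 − 7 = 37; plain interior gives 24 − 1 = 23. No deviation. ✓
Low-quality: plain interior gives 24 − 4 = 20; elaborate interior gives 44 − 14 = 30. Would deviate. ✗

No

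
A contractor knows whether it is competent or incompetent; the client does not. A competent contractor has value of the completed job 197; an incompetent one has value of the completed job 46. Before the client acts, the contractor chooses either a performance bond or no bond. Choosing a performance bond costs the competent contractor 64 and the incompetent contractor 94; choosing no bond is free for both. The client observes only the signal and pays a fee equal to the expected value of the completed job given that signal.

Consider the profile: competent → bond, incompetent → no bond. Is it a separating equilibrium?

No

If types separate, bond earns payment 197 and no bond earns 46.
Competent: bond gives 197 − 64 = 133; no bond gives 46 − 0 = 46. No deviation. ✓
Incompetent: no bond gives 46 − 0 = 46; bond gives 197 − 94 = 103. Would deviate. ✗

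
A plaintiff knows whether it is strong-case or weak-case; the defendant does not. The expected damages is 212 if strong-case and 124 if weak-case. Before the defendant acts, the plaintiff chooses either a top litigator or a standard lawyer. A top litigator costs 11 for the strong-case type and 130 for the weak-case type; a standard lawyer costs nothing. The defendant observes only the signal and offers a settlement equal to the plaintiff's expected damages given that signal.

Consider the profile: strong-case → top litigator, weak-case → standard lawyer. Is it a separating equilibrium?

If types separate, top litigator earns payment 212 and standard lawyer earns 124.
Strong-case: top litigator gives 212 − 11 = 201; standard lawyer gives 124 − 0 = 124. No deviation. ✓
Weak-case: standard lawyer gives 124 − 0 = 124; top litigator gives 212 − 130 = 82. No deviation. ✓
Both incentive constraints hold.

Yes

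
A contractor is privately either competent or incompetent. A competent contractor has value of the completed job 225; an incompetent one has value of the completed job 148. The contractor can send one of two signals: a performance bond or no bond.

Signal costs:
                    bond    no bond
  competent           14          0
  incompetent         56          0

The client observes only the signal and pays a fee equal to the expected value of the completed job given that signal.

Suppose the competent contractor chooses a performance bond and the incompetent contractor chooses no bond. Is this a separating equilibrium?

If types separate, bond earns payment 225 and no bond earns 148.
Competent: bond gives 225 − 14 = 211; no bond gives 148 − 0 = 148. No deviation. ✓
Incompetent: no bond gives 148 − 0 = 148; bond gives 225 − 56 = 169. Would deviate. ✗

No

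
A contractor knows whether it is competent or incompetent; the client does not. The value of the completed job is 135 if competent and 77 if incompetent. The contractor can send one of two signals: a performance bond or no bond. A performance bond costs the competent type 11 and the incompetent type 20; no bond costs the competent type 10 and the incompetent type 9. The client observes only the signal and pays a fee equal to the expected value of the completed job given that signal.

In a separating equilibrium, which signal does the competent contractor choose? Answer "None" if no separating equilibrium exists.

None

Try competent → bond, incompetent → no bond:
  Under separation the client infers type exactly: bond → competent (pays 135), no bond → incompetent (pays 77).
  Competent: bond gives 135 − 11 = 124; no bond gives 77 − 10 = 67. No deviation. ✓
  Incompetent: no bond gives 77 − 9 = 68; bond gives 135 − 20 = 115. Would deviate. ✗
Try competent → no bond, incompetent → bond:
  Under separation the client infers type exactly: no bond → competent (pays 135), bond → incompetent (pays 77).
  Competent: no bond gives 135 − 10 = 125; bond gives 77 − 11 = 66. No deviation. ✓
  Incompetent: bond gives 77 − 20 = 57; no bond gives 135 − 9 = 126. Would deviate. ✗
Neither assignment is incentive-compatible.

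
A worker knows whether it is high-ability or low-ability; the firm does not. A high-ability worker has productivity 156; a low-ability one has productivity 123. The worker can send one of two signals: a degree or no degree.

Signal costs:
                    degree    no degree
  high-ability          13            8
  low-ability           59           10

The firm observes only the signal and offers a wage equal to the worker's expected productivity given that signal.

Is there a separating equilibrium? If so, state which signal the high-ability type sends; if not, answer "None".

degree

Try high-ability → degree, low-ability → no degree:
  Under separation the firm infers type exactly: degree → high-ability (pays 156), no degree → low-ability (pays 123).
  High-ability: degree gives 156 − 13 = 143; no degree gives 123 − 8 = 115. No deviation. ✓
  Low-ability: no degree gives 123 − 10 = 113; degree gives 156 − 59 = 97. No deviation. ✓
Both hold — the high-ability type sends degree.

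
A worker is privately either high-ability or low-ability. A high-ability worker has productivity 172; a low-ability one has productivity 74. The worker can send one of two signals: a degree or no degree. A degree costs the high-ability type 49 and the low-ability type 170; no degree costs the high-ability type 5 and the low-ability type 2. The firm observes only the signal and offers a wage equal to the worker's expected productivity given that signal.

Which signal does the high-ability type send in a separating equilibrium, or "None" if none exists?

Try high-ability → degree, low-ability → no degree:
  Under separation the firm infers type exactly: degree → high-ability (pays 172), no degree → low-ability (pays 74).
  High-ability: degree gives 172 − 49 = 123; no degree gives 74 − 5 = 69. No deviation. ✓
  Low-ability: no degree gives 74 − 2 = 72; degree gives 172 − 170 = 2. No deviation. ✓
Both hold — the high-ability type sends degree.

degree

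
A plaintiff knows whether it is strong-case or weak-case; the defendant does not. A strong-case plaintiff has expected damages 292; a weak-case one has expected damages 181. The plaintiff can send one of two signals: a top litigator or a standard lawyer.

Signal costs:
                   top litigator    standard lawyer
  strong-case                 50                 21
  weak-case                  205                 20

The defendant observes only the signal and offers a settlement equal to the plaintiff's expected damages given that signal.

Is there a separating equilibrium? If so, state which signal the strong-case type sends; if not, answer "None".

Try strong-case → top litigator, weak-case → standard lawyer:
  If types separate, top litigator earns payment 292 and standard lawyer earns 181.
  Strong-case: top litigator gives 292 − 50 = 242; standard lawyer gives 181 − 21 = 160. No deviation. ✓
  Weak-case: standard lawyer gives 181 − 20 = 161; top litigator gives 292 − 205 = 87. No deviation. ✓
Both hold — the strong-case type sends top litigator.

top litigator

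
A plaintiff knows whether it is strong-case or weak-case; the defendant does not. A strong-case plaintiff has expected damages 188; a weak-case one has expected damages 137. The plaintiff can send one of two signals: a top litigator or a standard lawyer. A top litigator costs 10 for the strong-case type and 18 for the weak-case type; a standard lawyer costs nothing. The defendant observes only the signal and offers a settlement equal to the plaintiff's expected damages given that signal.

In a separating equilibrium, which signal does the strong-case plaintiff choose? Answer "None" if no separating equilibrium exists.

None

Try strong-case → top litigator, weak-case → standard lawyer:
  Under separation the defendant infers type exactly: top litigator → strong-case (pays 188), standard lawyer → weak-case (pays 137).
  Strong-case: top litigator gives 188 − 10 = 178; standard lawyer gives 137 − 0 = 137. No deviation. ✓
  Weak-case: standard lawyer gives 137 − 0 = 137; top litigator gives 188 − 18 = 170. Would deviate. ✗
Try strong-case → standard lawyer, weak-case → top litigator:
  Under separation the defendant infers type exactly: standard lawyer → strong-case (pays 188), top litigator → weak-case (pays 137).
  Strong-case: standard lawyer gives 188 − 0 = 188; top litigator gives 137 − 10 = 127. No deviation. ✓
  Weak-case: top litigator gives 137 − 18 = 119; standard lawyer gives 188 − 0 = 188. Would deviate. ✗
Neither assignment is incentive-compatible.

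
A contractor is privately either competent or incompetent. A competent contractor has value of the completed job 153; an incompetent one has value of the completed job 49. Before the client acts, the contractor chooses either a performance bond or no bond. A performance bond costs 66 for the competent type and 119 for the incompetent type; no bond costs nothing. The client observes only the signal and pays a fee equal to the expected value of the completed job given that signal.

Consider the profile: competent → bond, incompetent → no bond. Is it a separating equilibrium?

Under separation the client infers type exactly: bond → competent (pays 153), no bond → incompetent (pays 49).
Competent: bond gives 153 − 66 = 87; no bond gives 49 − 0 = 49. No deviation. ✓
Incompetent: no bond gives 49 − 0 = 49; bond gives 153 − 119 = 34. No deviation. ✓
Both incentive constraints hold.

Yes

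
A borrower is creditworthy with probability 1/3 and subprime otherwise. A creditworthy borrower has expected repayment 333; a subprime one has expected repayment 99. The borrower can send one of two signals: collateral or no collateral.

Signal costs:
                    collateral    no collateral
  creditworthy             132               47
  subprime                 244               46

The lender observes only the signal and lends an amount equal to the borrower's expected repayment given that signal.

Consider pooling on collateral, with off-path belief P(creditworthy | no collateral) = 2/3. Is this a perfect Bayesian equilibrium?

No

At the pooled signal (collateral) the lender holds the prior 1/3 and pays 1/3·333 + 2/3·99 = 177. Off-path (no collateral) belief 2/3 gives 2/3·333 + 1/3·99 = 255.
Creditworthy: collateral gives 177 − 132 = 45; no collateral gives 255 − 47 = 208. Deviates. ✗
Subprime: collateral gives 177 − 244 = -67; no collateral gives 255 − 46 = 209. Deviates. ✗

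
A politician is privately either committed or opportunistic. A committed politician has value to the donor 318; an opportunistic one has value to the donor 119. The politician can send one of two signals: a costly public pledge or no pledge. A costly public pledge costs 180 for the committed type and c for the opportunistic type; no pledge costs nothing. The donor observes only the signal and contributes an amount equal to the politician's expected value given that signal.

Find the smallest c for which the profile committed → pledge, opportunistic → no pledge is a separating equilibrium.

199

Under separation: pledge → committed (pays 318); no pledge → opportunistic (pays 119).
Committed: 318 − 180 = 138 ≥ 119 − 0 = 119. Holds regardless of c. ✓
Opportunistic: 119 − 0 ≥ 318 − c, so c ≥ 318 − 119 = 199.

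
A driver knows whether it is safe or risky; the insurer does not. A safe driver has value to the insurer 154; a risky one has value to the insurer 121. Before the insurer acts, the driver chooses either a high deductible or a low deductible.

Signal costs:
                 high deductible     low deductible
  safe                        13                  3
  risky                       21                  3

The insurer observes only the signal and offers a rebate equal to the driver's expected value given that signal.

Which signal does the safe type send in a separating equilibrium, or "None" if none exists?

None

Try safe → high deductible, risky → low deductible:
  If types separate, high deductible earns payment 154 and low deductible earns 121.
  Safe: high deductible gives 154 − 13 = 141; low deductible gives 121 − 3 = 118. No deviation. ✓
  Risky: low deductible gives 121 − 3 = 118; high deductible gives 154 − 21 = 133. Would deviate. ✗
Try safe → low deductible, risky → high deductible:
  If types separate, low deductible earns payment 154 and high deductible earns 121.
  Safe: low deductible gives 154 − 3 = 151; high deductible gives 121 − 13 = 108. No deviation. ✓
  Risky: high deductible gives 121 − 21 = 100; low deductible gives 154 − 3 = 151. Would deviate. ✗
Neither assignment is incentive-compatible.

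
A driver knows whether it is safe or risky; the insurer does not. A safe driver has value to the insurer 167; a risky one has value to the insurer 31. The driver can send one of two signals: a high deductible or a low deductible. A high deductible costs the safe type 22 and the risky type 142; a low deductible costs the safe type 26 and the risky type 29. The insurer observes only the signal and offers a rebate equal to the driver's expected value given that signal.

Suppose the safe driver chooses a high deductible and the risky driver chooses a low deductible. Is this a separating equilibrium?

Under separation the insurer infers type exactly: high deductible → safe (pays 167), low deductible → risky (pays 31).
Safe: high deductible gives 167 − 22 = 145; low deductible gives 31 − 26 = 5. No deviation. ✓
Risky: low deductible gives 31 − 29 = 2; high deductible gives 167 − 142 = 25. Would deviate. ✗

No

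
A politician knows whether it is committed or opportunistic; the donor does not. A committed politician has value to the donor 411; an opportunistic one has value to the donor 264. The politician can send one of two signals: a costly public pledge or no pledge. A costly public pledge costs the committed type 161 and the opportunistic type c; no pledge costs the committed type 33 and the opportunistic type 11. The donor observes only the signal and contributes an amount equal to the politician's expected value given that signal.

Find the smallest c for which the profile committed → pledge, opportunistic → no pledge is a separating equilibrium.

Under separation: pledge → committed (pays 411); no pledge → opportunistic (pays 264).
Committed: 411 − 161 = 250 ≥ 264 − 33 = 231. Holds regardless of c. ✓
Opportunistic: 264 − 11 ≥ 411 − c, so c ≥ 411 − 253 = 158.

158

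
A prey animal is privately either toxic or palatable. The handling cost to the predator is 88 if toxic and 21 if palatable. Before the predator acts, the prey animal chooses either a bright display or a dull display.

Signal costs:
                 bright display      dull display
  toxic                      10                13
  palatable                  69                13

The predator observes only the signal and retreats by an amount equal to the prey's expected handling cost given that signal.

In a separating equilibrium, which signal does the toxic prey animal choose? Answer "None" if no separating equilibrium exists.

Try toxic → bright display, palatable → dull display:
  Under separation the predator infers type exactly: bright display → toxic (pays 88), dull display → palatable (pays 21).
  Toxic: bright display gives 88 − 10 = 78; dull display gives 21 − 13 = 8. No deviation. ✓
  Palatable: dull display gives 21 − 13 = 8; bright display gives 88 − 69 = 19. Would deviate. ✗
Try toxic → dull display, palatable → bright display:
  Under separation the predator infers type exactly: dull display → toxic (pays 88), bright display → palatable (pays 21).
  Toxic: dull display gives 88 − 13 = 75; bright display gives 21 − 10 = 11. No deviation. ✓
  Palatable: bright display gives 21 − 69 = -48; dull display gives 88 − 13 = 75. Would deviate. ✗
Neither assignment is incentive-compatible.

None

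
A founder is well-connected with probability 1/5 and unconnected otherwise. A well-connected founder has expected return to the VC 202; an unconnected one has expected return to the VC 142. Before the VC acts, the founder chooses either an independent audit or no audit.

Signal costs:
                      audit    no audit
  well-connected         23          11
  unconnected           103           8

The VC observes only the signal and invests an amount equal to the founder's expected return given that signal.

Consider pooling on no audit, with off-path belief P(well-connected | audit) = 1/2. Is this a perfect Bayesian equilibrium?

On the equilibrium path (no audit) the VC holds the prior 1/5 and pays 1/5·202 + 4/5·142 = 154. Off-path (audit) belief 1/2 gives 1/2·202 + 1/2·142 = 172.
Well-connected: no audit gives 154 − 11 = 143; audit gives 172 − 23 = 149. Deviates. ✗
Unconnected: no audit gives 154 − 8 = 146; audit gives 172 − 103 = 69. Stays. ✓

No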